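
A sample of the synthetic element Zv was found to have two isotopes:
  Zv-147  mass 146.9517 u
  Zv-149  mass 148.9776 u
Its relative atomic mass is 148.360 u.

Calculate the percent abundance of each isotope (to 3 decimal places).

Zv-147: 30.485%, Zv-149: 69.515%

With x = fraction of Zv-147 (so Zv-149 is 1 − x):
146.9517·x + 148.9776·(1 − x) = 148.360
(146.9517 − 148.9776)·x = 148.360 − 148.9776
x = -0.6176 / -2.0259 = 0.30485 → 30.485% Zv-147, 69.515% Zv-149.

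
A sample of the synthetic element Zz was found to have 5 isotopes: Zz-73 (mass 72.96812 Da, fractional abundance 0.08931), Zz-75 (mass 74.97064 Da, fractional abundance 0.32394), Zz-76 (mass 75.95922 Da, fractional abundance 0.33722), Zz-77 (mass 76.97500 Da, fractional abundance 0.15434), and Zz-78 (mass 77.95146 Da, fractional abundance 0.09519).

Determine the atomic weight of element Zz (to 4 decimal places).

Average mass = Σ (abundance × isotope mass) = 0.08931 × 72.96812 + 0.32394 × 74.97064 + 0.33722 × 75.95922 + 0.15434 × 76.97500 + 0.09519 × 77.95146
= 6.516783 + 24.285989 + 25.614968 + 11.880322 + 7.420199 = 75.718261 Da

75.7183 Da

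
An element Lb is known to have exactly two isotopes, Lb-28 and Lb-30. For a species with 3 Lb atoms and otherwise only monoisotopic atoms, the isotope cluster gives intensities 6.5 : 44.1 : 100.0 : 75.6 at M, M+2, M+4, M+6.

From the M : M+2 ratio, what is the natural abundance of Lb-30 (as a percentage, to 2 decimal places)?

Write p for the Lb-28 fraction. I(M+2)/I(M) = [C(3,1)·p^2·(1−p)] / p^3 = 3·(1−p)/p = 44.1/6.5 = 6.7846
(1−p)/p = 6.7846/3 = 2.2615  ⇒  p = 1/(1 + 2.2615) = 0.3066
Lb-28: 30.66%, Lb-30: 69.34%.

69.34%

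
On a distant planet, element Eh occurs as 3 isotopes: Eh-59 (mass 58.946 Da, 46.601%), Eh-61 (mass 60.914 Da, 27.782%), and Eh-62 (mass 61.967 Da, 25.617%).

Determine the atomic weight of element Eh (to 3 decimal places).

60.267 Da

Weight each isotope mass by its fractional abundance: 0.46601 × 58.946 + 0.27782 × 60.914 + 0.25617 × 61.967
= 27.4694 + 16.9231 + 15.8741 = 60.2666 Da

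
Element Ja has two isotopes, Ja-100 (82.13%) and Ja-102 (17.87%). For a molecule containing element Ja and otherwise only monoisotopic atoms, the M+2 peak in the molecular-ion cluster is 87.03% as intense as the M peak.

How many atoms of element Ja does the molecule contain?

4

The M+2/M ratio from n Ja atoms is n · q/p = n · 0.1787/0.8213.
n = 0.8703 × 0.8213/0.1787 = 4.00 ≈ 4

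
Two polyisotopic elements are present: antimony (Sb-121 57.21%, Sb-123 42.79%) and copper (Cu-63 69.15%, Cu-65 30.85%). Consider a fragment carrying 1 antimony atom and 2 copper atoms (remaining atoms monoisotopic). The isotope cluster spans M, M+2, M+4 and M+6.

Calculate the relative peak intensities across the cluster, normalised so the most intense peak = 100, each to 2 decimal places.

60.97 : 100.00 : 52.82 : 9.08

Antimony pattern (n=1): 0.5721 : 0.4279
Copper pattern (n=2): 0.47817225 : 0.4266555 : 0.09517225
Convolve the two distributions (both contribute in 2-u steps):
  M: 0.5721×0.47817225 = 0.273562
  M+2: 0.5721×0.4266555 + 0.4279×0.47817225 = 0.448700
  M+4: 0.5721×0.09517225 + 0.4279×0.4266555 = 0.237014
  M+6: 0.4279×0.09517225 = 0.040724
Scale to base peak (0.448700) = 100: 60.97 : 100.00 : 52.82 : 9.08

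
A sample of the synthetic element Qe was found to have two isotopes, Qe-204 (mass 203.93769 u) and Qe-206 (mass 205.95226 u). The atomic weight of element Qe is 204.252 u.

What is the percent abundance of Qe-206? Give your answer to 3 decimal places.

Let x be the fractional abundance of Qe-204; then Qe-206 has abundance 1 − x.
203.93769·x + 205.95226·(1 − x) = 204.252
(203.93769 − 205.95226)·x = 204.252 − 205.95226
x = -1.70026 / -2.01457 = 0.84398 → 84.398% Qe-204, 15.602% Qe-206.

15.602%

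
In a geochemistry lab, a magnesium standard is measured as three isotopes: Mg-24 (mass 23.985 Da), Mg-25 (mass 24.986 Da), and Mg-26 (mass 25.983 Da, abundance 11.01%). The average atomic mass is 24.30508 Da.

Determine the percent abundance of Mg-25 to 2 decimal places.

Let x and y be the fractions of Mg-24 and Mg-25. Then x + y = 1 − 0.1101 = 0.8899 and 23.985x + 24.986y = 24.30508 − 0.1101×25.983 = 21.4443517.
Substituting: 23.985x + 24.986(0.8899 − x) = 21.4443517
(23.985 − 24.986)x = -0.7906897  ⇒  x = 0.78990, y = 0.10000
Mg-24: 78.99%, Mg-25: 10.00%.

10.00%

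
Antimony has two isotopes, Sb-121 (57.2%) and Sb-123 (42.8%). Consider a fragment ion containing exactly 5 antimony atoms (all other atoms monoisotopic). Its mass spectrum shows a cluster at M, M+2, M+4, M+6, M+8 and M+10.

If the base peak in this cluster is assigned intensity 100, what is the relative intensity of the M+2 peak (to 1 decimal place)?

(0.572 + 0.428)^5 gives M 0.0612, M+2 0.2291, M+4 0.3428, M+6 0.2565, M+8 0.0960, M+10 0.0144; the largest is M+4.
P(M+4) = C(5,2) × 0.572^3 × 0.428^2 = 10 × 0.18714925 × 0.183184 = 0.342827 (base)
P(M+2) = C(5,1) × 0.572^4 × 0.428^1 = 5 × 0.10704937 × 0.4280 = 0.229086
Relative intensity = 0.229086 / 0.342827 × 100 = 66.8

66.8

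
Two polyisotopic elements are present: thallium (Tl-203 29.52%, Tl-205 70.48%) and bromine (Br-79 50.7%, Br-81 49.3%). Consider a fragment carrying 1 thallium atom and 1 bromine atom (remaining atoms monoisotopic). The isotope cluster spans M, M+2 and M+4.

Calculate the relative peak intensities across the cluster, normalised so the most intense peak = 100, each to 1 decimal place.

Thallium pattern (n=1): 0.2952 : 0.7048
Bromine pattern (n=1): 0.5070 : 0.4930
Convolve the two distributions (both contribute in 2-u steps):
  M: 0.2952×0.5070 = 0.149666
  M+2: 0.2952×0.4930 + 0.7048×0.5070 = 0.502867
  M+4: 0.7048×0.4930 = 0.347466
Scale to base peak (0.502867) = 100: 29.8 : 100.0 : 69.1

29.8 : 100.0 : 69.1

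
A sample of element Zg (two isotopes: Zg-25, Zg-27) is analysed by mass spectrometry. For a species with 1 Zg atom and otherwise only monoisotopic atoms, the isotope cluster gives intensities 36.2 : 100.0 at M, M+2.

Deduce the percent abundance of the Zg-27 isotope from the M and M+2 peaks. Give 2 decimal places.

73.42%

Let p = fractional abundance of Zg-25. I(M+2)/I(M) = [C(1,1)·p^0·(1−p)] / p^1 = 1·(1−p)/p = 100.0/36.2 = 2.7624
(1−p)/p = 2.7624/1 = 2.7624  ⇒  p = 1/(1 + 2.7624) = 0.2658
Zg-25: 26.58%, Zg-27: 73.42%.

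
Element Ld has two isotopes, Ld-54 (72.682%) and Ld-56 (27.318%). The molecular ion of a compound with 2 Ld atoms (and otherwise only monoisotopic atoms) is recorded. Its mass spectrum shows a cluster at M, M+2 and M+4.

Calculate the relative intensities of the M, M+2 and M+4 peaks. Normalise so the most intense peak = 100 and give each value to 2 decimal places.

The 2 Ld atoms are independent, so intensities follow the terms of (0.72682 + 0.27318)^2.
P(M) = 0.72682^2 = 0.528267
P(M+2) = 2 × 0.72682^1 × 0.27318^1 = 0.397105
P(M+4) = 0.27318^2 = 0.074627
The M peak is largest (0.528267); scaling to 100 gives 100.00 : 75.17 : 14.13.

100.00 : 75.17 : 14.13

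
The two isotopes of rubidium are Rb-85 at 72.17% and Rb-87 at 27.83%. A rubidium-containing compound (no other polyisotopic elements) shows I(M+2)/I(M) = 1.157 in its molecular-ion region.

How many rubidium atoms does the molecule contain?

3

The M+2/M ratio from n Rb atoms is n · q/p = n · 0.2783/0.7217.
n = 1.157 × 0.7217/0.2783 = 3.00 ≈ 3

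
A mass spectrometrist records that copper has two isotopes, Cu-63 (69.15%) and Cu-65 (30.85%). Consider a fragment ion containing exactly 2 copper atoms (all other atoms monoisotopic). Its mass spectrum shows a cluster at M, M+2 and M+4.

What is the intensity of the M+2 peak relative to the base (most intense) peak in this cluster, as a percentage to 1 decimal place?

(0.6915 + 0.3085)^2 gives M 0.4782, M+2 0.4267, M+4 0.0952; the largest is M.
P(M) = C(2,0) × 0.6915^2 × 0.3085^0 = 1 × 0.47817225 × 1.0000 = 0.478172 (base)
P(M+2) = C(2,1) × 0.6915^1 × 0.3085^1 = 2 × 0.6915 × 0.3085 = 0.426656
Relative intensity = 0.426656 / 0.478172 × 100 = 89.2

89.2%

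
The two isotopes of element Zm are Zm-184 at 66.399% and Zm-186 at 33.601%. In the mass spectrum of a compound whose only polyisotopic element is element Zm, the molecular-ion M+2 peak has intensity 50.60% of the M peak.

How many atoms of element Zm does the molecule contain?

The M+2/M ratio from n Zm atoms is n · q/p = n · 0.33601/0.66399.
n = 0.5060 × 0.66399/0.33601 = 1.00 ≈ 1

1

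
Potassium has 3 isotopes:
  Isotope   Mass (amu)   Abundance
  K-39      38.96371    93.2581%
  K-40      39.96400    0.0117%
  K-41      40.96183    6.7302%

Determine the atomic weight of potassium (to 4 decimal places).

Weight each isotope mass by its fractional abundance: 0.932581 × 38.96371 + 0.000117 × 39.96400 + 0.067302 × 40.96183
= 36.336816 + 0.004676 + 2.756813 = 39.098305 amu

39.0983 amu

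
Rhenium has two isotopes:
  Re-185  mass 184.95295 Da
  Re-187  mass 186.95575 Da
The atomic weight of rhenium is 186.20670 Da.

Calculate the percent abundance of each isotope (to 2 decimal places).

Let x be the fractional abundance of Re-185; then Re-187 has abundance 1 − x.
184.95295·x + 186.95575·(1 − x) = 186.20670
(184.95295 − 186.95575)·x = 186.20670 − 186.95575
x = -0.74905 / -2.00280 = 0.37400 → 37.40% Re-185, 62.60% Re-187.

Re-185: 37.40%, Re-187: 62.60%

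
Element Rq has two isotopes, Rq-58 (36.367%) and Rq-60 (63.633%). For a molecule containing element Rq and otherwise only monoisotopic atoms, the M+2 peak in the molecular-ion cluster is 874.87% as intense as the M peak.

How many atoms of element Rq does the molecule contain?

5

The M+2/M ratio from n Rq atoms is n · q/p = n · 0.63633/0.36367.
n = 8.7487 × 0.36367/0.63633 = 5.00 ≈ 5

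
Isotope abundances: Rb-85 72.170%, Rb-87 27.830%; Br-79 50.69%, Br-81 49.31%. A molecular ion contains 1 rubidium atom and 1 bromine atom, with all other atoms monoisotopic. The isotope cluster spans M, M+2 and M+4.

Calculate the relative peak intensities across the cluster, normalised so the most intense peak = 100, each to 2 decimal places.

Rubidium pattern (n=1): 0.7217 : 0.2783
Bromine pattern (n=1): 0.5069 : 0.4931
Convolve the two distributions (both contribute in 2-u steps):
  M: 0.7217×0.5069 = 0.365830
  M+2: 0.7217×0.4931 + 0.2783×0.5069 = 0.496941
  M+4: 0.2783×0.4931 = 0.137230
Scale to base peak (0.496941) = 100: 73.62 : 100.00 : 27.61

73.62 : 100.00 : 27.61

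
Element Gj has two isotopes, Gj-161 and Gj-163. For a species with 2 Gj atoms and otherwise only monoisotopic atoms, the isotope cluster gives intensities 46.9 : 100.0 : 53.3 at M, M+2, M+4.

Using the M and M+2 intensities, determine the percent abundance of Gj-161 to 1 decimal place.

Write p for the Gj-161 fraction. I(M+2)/I(M) = [C(2,1)·p^1·(1−p)] / p^2 = 2·(1−p)/p = 100.0/46.9 = 2.1322
(1−p)/p = 2.1322/2 = 1.0661  ⇒  p = 1/(1 + 1.0661) = 0.4840
Gj-161: 48.4%, Gj-163: 51.6%.

48.4%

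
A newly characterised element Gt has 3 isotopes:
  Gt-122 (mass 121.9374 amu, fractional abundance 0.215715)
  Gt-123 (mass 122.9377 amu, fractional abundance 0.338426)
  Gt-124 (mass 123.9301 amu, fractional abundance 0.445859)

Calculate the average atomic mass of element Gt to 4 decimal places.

123.1644 amu

The abundance-weighted mean is 0.215715 × 121.9374 + 0.338426 × 122.9377 + 0.445859 × 123.9301
= 26.30373 + 41.60531 + 55.25535 = 123.16439 amu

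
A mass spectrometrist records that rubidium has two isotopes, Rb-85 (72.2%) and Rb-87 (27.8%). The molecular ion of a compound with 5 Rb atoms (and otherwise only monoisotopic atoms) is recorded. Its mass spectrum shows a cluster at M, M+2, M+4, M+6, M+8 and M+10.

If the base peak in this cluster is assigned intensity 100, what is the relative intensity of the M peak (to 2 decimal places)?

51.94

Binomial terms of (0.722 + 0.278)^5: M 0.1962, M+2 0.3777, M+4 0.2909, M+6 0.1120, M+8 0.0216, M+10 0.0017 → M+2 is the base peak.
P(M+2) = C(5,1) × 0.722^4 × 0.278^1 = 5 × 0.27173701 × 0.2780 = 0.377714 (base)
P(M) = C(5,0) × 0.722^5 × 0.278^0 = 1 × 0.19619412 × 1.0000 = 0.196194
Relative intensity = 0.196194 / 0.377714 × 100 = 51.94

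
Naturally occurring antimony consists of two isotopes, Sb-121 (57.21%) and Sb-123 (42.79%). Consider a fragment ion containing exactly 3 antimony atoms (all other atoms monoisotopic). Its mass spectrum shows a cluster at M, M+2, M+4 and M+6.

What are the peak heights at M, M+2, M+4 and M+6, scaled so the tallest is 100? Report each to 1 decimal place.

44.6 : 100.0 : 74.8 : 18.6

Each Sb atom is independently Sb-121 (p = 0.5721) or Sb-123 (q = 0.4279); the cluster is the binomial expansion (p + q)^3.
P(M) = 0.5721^3 = 0.187247
P(M+2) = 3 × 0.5721^2 × 0.4279^1 = 0.420153
P(M+4) = 3 × 0.5721^1 × 0.4279^2 = 0.314252
P(M+6) = 0.4279^3 = 0.078348
The M+2 peak is largest (0.420153); scaling to 100 gives 44.6 : 100.0 : 74.8 : 18.6.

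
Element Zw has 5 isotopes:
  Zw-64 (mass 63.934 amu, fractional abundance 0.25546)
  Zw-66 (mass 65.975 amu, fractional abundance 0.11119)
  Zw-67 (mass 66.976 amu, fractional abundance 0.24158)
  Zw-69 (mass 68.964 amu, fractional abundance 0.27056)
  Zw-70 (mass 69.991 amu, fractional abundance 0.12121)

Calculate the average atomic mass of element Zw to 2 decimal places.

66.99 amu

The abundance-weighted mean is 0.25546 × 63.934 + 0.11119 × 65.975 + 0.24158 × 66.976 + 0.27056 × 68.964 + 0.12121 × 69.991
= 16.3326 + 7.3358 + 16.1801 + 18.6589 + 8.4836 = 66.9910 amu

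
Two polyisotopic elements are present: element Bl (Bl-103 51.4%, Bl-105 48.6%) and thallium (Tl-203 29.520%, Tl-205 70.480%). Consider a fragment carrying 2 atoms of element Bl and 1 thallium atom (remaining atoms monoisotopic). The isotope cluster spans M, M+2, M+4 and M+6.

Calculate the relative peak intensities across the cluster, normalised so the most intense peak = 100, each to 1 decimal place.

18.5 : 79.1 : 100.0 : 39.5

Element Bl pattern (n=2): 0.264196 : 0.499608 : 0.236196
Thallium pattern (n=1): 0.2952 : 0.7048
Convolve the two distributions (both contribute in 2-u steps):
  M: 0.264196×0.2952 = 0.077991
  M+2: 0.264196×0.7048 + 0.499608×0.2952 = 0.333690
  M+4: 0.499608×0.7048 + 0.236196×0.2952 = 0.421849
  M+6: 0.236196×0.7048 = 0.166471
Scale to base peak (0.421849) = 100: 18.5 : 79.1 : 100.0 : 39.5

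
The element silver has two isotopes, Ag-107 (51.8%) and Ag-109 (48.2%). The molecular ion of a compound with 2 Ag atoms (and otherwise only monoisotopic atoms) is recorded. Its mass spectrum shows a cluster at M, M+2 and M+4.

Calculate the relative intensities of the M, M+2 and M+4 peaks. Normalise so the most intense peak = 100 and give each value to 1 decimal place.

53.7 : 100.0 : 46.5

Each Ag atom is independently Ag-107 (p = 0.518) or Ag-109 (q = 0.482); the cluster is the binomial expansion (p + q)^2.
P(M) = 0.518^2 = 0.268324
P(M+2) = 2 × 0.518^1 × 0.482^1 = 0.499352
P(M+4) = 0.482^2 = 0.232324
The M+2 peak is largest (0.499352); scaling to 100 gives 53.7 : 100.0 : 46.5.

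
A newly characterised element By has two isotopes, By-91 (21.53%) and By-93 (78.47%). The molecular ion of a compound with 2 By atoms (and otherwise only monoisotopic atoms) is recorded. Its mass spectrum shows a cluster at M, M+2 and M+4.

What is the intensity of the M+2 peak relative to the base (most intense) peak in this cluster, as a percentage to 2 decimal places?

54.87%

(0.2153 + 0.7847)^2 gives M 0.0464, M+2 0.3379, M+4 0.6158; the largest is M+4.
P(M+4) = C(2,2) × 0.2153^0 × 0.7847^2 = 1 × 1.0000 × 0.61575409 = 0.615754 (base)
P(M+2) = C(2,1) × 0.2153^1 × 0.7847^1 = 2 × 0.2153 × 0.7847 = 0.337892
Relative intensity = 0.337892 / 0.615754 × 100 = 54.87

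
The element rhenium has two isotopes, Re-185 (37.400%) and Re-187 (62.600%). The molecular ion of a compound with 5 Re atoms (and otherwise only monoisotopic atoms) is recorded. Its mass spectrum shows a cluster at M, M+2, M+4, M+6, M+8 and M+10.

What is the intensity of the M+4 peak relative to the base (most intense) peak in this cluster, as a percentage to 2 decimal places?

Term probabilities: M 0.0073, M+2 0.0612, M+4 0.2050, M+6 0.3431, M+8 0.2872, M+10 0.0961. Base peak = M+6.
P(M+6) = C(5,3) × 0.37400^2 × 0.62600^3 = 10 × 0.139876 × 0.24531438 = 0.343136 (base)
P(M+4) = C(5,2) × 0.37400^3 × 0.62600^2 = 10 × 0.05231362 × 0.391876 = 0.205005
Relative intensity = 0.205005 / 0.343136 × 100 = 59.74

59.74%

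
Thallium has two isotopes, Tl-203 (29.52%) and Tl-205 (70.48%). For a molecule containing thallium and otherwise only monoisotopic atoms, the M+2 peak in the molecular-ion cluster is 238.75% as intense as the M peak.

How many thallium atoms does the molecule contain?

1

For n independent Tl atoms, I(M+2)/I(M) = n · (abundance Tl-205) / (abundance Tl-203) = n · 0.7048/0.2952.
n = 2.3875 × 0.2952/0.7048 = 1.00 ≈ 1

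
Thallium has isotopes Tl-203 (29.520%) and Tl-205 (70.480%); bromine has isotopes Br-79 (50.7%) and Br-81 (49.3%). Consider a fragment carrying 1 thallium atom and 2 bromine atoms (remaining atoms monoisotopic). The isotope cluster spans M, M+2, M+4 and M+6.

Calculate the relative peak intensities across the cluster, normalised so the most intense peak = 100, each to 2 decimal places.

17.89 : 77.52 : 100.00 : 40.39

Thallium pattern (n=1): 0.2952 : 0.7048
Bromine pattern (n=2): 0.257049 : 0.499902 : 0.243049
Convolve the two distributions (both contribute in 2-u steps):
  M: 0.2952×0.257049 = 0.075881
  M+2: 0.2952×0.499902 + 0.7048×0.257049 = 0.328739
  M+4: 0.2952×0.243049 + 0.7048×0.499902 = 0.424079
  M+6: 0.7048×0.243049 = 0.171301
Scale to base peak (0.424079) = 100: 17.89 : 77.52 : 100.00 : 40.39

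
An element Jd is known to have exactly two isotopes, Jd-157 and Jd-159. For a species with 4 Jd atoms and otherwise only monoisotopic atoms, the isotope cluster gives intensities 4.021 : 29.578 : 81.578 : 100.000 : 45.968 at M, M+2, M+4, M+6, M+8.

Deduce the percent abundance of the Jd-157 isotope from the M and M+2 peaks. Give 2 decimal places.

If p is the fraction of Jd that is Jd-157, then I(M+2)/I(M) = [C(4,1)·p^3·(1−p)] / p^4 = 4·(1−p)/p = 29.578/4.021 = 7.3559
(1−p)/p = 7.3559/4 = 1.8390  ⇒  p = 1/(1 + 1.8390) = 0.3522
Jd-157: 35.22%, Jd-159: 64.78%.

35.22%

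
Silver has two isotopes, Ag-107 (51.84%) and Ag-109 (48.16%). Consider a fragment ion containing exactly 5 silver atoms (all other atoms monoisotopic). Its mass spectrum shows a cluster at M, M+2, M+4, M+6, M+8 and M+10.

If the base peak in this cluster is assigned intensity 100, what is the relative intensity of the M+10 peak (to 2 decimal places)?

Binomial terms of (0.5184 + 0.4816)^5: M 0.0374, M+2 0.1739, M+4 0.3231, M+6 0.3002, M+8 0.1394, M+10 0.0259 → M+4 is the base peak.
P(M+4) = C(5,2) × 0.5184^3 × 0.4816^2 = 10 × 0.13931407 × 0.23193856 = 0.323123 (base)
P(M+10) = C(5,5) × 0.5184^0 × 0.4816^5 = 1 × 1.0000 × 0.02590791 = 0.025908
Relative intensity = 0.025908 / 0.323123 × 100 = 8.02

8.02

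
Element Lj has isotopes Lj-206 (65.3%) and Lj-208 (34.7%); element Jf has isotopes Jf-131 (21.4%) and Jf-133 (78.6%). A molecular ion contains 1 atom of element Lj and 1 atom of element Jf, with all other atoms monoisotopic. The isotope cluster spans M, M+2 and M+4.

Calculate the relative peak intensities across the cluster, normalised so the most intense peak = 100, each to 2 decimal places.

23.79 : 100.00 : 46.42

Element Lj pattern (n=1): 0.6530 : 0.3470
Element Jf pattern (n=1): 0.2140 : 0.7860
Convolve the two distributions (both contribute in 2-u steps):
  M: 0.6530×0.2140 = 0.139742
  M+2: 0.6530×0.7860 + 0.3470×0.2140 = 0.587516
  M+4: 0.3470×0.7860 = 0.272742
Scale to base peak (0.587516) = 100: 23.79 : 100.00 : 46.42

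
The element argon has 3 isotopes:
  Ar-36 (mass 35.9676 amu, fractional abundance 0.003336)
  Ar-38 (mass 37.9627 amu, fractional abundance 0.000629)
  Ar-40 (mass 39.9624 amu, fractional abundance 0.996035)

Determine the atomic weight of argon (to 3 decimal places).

Weight each isotope mass by its fractional abundance: 0.003336 × 35.9676 + 0.000629 × 37.9627 + 0.996035 × 39.9624
= 0.11999 + 0.02388 + 39.80395 = 39.94782 amu

39.948 amu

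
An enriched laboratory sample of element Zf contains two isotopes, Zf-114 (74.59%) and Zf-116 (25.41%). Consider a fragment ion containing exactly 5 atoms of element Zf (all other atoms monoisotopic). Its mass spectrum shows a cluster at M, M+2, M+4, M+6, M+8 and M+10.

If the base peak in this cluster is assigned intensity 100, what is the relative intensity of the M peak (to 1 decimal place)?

(0.7459 + 0.2541)^5 gives M 0.2309, M+2 0.3933, M+4 0.2679, M+6 0.0913, M+8 0.0155, M+10 0.0011; the largest is M+2.
P(M+2) = C(5,1) × 0.7459^4 × 0.2541^1 = 5 × 0.30954403 × 0.2541 = 0.393276 (base)
P(M) = C(5,0) × 0.7459^5 × 0.2541^0 = 1 × 0.23088889 × 1.0000 = 0.230889
Relative intensity = 0.230889 / 0.393276 × 100 = 58.7

58.7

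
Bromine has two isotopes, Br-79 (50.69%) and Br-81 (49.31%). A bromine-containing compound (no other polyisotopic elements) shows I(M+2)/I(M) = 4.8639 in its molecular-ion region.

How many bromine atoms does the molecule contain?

For n independent Br atoms, I(M+2)/I(M) = n · (abundance Br-81) / (abundance Br-79) = n · 0.4931/0.5069.
n = 4.8639 × 0.5069/0.4931 = 5.00 ≈ 5

5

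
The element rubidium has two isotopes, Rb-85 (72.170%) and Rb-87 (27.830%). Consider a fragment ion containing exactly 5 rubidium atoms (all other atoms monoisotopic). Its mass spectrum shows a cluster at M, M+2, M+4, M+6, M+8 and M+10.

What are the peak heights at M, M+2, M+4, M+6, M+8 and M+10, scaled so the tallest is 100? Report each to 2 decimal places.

51.86 : 100.00 : 77.12 : 29.74 : 5.73 : 0.44

Each Rb atom is independently Rb-85 (p = 0.72170) or Rb-87 (q = 0.27830); the cluster is the binomial expansion (p + q)^5.
P(M) = 0.72170^5 = 0.195787
P(M+2) = 5 × 0.72170^4 × 0.27830^1 = 0.377494
P(M+4) = 10 × 0.72170^3 × 0.27830^2 = 0.291136
P(M+6) = 10 × 0.72170^2 × 0.27830^3 = 0.112267
P(M+8) = 5 × 0.72170^1 × 0.27830^4 = 0.021646
P(M+10) = 0.27830^5 = 0.001669
The M+2 peak is largest (0.377494); scaling to 100 gives 51.86 : 100.00 : 77.12 : 29.74 : 5.73 : 0.44.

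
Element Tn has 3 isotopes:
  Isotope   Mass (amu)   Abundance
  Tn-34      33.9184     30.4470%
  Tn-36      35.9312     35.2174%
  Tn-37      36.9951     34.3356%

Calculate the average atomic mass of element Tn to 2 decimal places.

35.68 amu

Average mass = Σ (abundance × isotope mass) = 0.304470 × 33.9184 + 0.352174 × 35.9312 + 0.343356 × 36.9951
= 10.32714 + 12.65403 + 12.70249 = 35.68366 amu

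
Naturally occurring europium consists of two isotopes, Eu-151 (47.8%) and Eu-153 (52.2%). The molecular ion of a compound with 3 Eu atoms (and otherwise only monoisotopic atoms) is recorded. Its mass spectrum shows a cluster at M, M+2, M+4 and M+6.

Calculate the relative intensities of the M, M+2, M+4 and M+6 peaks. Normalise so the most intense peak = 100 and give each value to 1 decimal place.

Expanding (0.478 + 0.522)^3:
P(M) = 0.478^3 = 0.109215
P(M+2) = 3 × 0.478^2 × 0.522^1 = 0.357806
P(M+4) = 3 × 0.478^1 × 0.522^2 = 0.390742
P(M+6) = 0.522^3 = 0.142237
The M+4 peak is largest (0.390742); scaling to 100 gives 28.0 : 91.6 : 100.0 : 36.4.

28.0 : 91.6 : 100.0 : 36.4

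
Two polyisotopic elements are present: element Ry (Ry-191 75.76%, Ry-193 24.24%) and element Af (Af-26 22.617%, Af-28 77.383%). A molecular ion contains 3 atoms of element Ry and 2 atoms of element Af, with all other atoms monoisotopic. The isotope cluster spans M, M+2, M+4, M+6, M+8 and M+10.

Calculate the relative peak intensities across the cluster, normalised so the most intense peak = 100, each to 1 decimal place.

Element Ry pattern (n=3): 0.4348304 : 0.41738208 : 0.13354464 : 0.01424288
Element Af pattern (n=2): 0.05115287 : 0.35003426 : 0.59881287
Convolve the two distributions (both contribute in 2-u steps):
  M: 0.4348304×0.05115287 = 0.022243
  M+2: 0.4348304×0.35003426 + 0.41738208×0.05115287 = 0.173556
  M+4: 0.4348304×0.59881287 + 0.41738208×0.35003426 + 0.13354464×0.05115287 = 0.413311
  M+6: 0.41738208×0.59881287 + 0.13354464×0.35003426 + 0.01424288×0.05115287 = 0.297408
  M+8: 0.13354464×0.59881287 + 0.01424288×0.35003426 = 0.084954
  M+10: 0.01424288×0.59881287 = 0.008529
Scale to base peak (0.413311) = 100: 5.4 : 42.0 : 100.0 : 72.0 : 20.6 : 2.1

5.4 : 42.0 : 100.0 : 72.0 : 20.6 : 2.1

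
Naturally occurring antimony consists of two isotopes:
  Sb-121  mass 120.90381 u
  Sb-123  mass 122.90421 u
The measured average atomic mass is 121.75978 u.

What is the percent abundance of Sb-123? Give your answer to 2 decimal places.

42.79%

With x = fraction of Sb-121 (so Sb-123 is 1 − x):
120.90381·x + 122.90421·(1 − x) = 121.75978
(120.90381 − 122.90421)·x = 121.75978 − 122.90421
x = -1.14443 / -2.00040 = 0.57210 → 57.21% Sb-121, 42.79% Sb-123.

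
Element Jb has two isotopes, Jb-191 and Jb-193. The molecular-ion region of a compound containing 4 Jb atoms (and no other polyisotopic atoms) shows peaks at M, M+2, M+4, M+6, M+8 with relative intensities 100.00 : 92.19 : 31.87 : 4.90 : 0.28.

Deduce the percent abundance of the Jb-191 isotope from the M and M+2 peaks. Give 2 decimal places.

81.27%

Let p = fractional abundance of Jb-191. I(M+2)/I(M) = [C(4,1)·p^3·(1−p)] / p^4 = 4·(1−p)/p = 92.19/100.00 = 0.9219
(1−p)/p = 0.9219/4 = 0.2305  ⇒  p = 1/(1 + 0.2305) = 0.8127
Jb-191: 81.27%, Jb-193: 18.73%.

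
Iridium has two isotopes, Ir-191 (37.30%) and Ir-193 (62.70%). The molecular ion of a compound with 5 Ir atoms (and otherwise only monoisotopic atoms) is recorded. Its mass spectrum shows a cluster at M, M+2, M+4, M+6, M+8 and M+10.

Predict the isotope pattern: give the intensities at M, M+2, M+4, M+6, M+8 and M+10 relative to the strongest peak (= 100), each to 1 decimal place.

2.1 : 17.7 : 59.5 : 100.0 : 84.0 : 28.3

Expanding (0.3730 + 0.6270)^5:
P(M) = 0.3730^5 = 0.007220
P(M+2) = 5 × 0.3730^4 × 0.6270^1 = 0.060684
P(M+4) = 10 × 0.3730^3 × 0.6270^2 = 0.204015
P(M+6) = 10 × 0.3730^2 × 0.6270^3 = 0.342942
P(M+8) = 5 × 0.3730^1 × 0.6270^4 = 0.288237
P(M+10) = 0.6270^5 = 0.096903
The M+6 peak is largest (0.342942); scaling to 100 gives 2.1 : 17.7 : 59.5 : 100.0 : 84.0 : 28.3.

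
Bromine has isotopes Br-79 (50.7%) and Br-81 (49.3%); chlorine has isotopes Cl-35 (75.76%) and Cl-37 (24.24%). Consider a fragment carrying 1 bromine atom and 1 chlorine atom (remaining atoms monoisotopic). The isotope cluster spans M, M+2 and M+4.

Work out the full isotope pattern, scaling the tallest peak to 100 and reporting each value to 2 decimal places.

77.38 : 100.00 : 24.07

Bromine pattern (n=1): 0.5070 : 0.4930
Chlorine pattern (n=1): 0.7576 : 0.2424
Convolve the two distributions (both contribute in 2-u steps):
  M: 0.5070×0.7576 = 0.384103
  M+2: 0.5070×0.2424 + 0.4930×0.7576 = 0.496394
  M+4: 0.4930×0.2424 = 0.119503
Scale to base peak (0.496394) = 100: 77.38 : 100.00 : 24.07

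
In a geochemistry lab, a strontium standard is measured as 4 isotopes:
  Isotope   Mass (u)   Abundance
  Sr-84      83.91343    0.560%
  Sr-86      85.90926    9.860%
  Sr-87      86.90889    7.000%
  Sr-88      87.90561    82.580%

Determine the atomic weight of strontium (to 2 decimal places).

The abundance-weighted mean is 0.00560 × 83.91343 + 0.09860 × 85.90926 + 0.07000 × 86.90889 + 0.82580 × 87.90561
= 0.469915 + 8.470653 + 6.083622 + 72.592453 = 87.616643 u

87.62 u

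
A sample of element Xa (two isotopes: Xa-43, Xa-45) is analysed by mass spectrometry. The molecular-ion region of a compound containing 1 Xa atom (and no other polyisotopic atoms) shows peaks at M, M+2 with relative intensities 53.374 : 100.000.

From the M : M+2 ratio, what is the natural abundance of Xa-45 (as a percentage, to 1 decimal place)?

If p is the fraction of Xa that is Xa-43, then I(M+2)/I(M) = [C(1,1)·p^0·(1−p)] / p^1 = 1·(1−p)/p = 100.000/53.374 = 1.8736
(1−p)/p = 1.8736/1 = 1.8736  ⇒  p = 1/(1 + 1.8736) = 0.3480
Xa-43: 34.8%, Xa-45: 65.2%.

65.2%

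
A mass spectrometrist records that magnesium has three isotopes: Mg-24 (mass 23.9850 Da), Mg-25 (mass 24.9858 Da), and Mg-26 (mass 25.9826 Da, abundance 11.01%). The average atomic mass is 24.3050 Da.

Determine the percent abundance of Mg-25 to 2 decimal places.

10.00%

Let x and y be the fractions of Mg-24 and Mg-25. Then x + y = 1 − 0.1101 = 0.8899 and 23.9850x + 24.9858y = 24.3050 − 0.1101×25.9826 = 21.44431574.
Substituting: 23.9850x + 24.9858(0.8899 − x) = 21.44431574
(23.9850 − 24.9858)x = -0.79054768  ⇒  x = 0.78992, y = 0.09998
Mg-24: 78.99%, Mg-25: 10.00%.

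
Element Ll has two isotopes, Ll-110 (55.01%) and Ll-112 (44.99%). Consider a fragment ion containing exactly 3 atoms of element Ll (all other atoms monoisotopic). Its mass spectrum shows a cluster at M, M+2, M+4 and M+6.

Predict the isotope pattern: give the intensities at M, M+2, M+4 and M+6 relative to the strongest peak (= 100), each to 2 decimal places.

40.76 : 100.00 : 81.79 : 22.30

Each Ll atom is independently Ll-110 (p = 0.5501) or Ll-112 (q = 0.4499); the cluster is the binomial expansion (p + q)^3.
P(M) = 0.5501^3 = 0.166466
P(M+2) = 3 × 0.5501^2 × 0.4499^1 = 0.408433
P(M+4) = 3 × 0.5501^1 × 0.4499^2 = 0.334037
P(M+6) = 0.4499^3 = 0.091064
The M+2 peak is largest (0.408433); scaling to 100 gives 40.76 : 100.00 : 81.79 : 22.30.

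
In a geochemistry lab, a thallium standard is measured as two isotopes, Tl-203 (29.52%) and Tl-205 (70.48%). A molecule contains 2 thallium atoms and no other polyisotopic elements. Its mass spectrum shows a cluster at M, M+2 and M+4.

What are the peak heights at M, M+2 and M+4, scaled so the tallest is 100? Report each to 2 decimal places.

17.54 : 83.77 : 100.00

Each Tl atom is independently Tl-203 (p = 0.2952) or Tl-205 (q = 0.7048); the cluster is the binomial expansion (p + q)^2.
P(M) = 0.2952^2 = 0.087143
P(M+2) = 2 × 0.2952^1 × 0.7048^1 = 0.416114
P(M+4) = 0.7048^2 = 0.496743
The M+4 peak is largest (0.496743); scaling to 100 gives 17.54 : 83.77 : 100.00.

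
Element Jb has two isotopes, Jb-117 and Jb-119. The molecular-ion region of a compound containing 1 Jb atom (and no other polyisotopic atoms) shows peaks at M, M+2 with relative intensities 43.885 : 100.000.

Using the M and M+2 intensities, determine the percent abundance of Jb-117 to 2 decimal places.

Let p = fractional abundance of Jb-117. I(M+2)/I(M) = [C(1,1)·p^0·(1−p)] / p^1 = 1·(1−p)/p = 100.000/43.885 = 2.2787
(1−p)/p = 2.2787/1 = 2.2787  ⇒  p = 1/(1 + 2.2787) = 0.3050
Jb-117: 30.50%, Jb-119: 69.50%.

30.50%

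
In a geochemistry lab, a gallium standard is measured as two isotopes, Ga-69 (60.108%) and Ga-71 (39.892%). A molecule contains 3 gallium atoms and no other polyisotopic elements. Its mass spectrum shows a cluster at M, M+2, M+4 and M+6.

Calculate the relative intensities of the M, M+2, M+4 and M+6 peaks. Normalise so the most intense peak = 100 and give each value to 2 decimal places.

50.23 : 100.00 : 66.37 : 14.68

Expanding (0.60108 + 0.39892)^3:
P(M) = 0.60108^3 = 0.217169
P(M+2) = 3 × 0.60108^2 × 0.39892^1 = 0.432386
P(M+4) = 3 × 0.60108^1 × 0.39892^2 = 0.286963
P(M+6) = 0.39892^3 = 0.063483
The M+2 peak is largest (0.432386); scaling to 100 gives 50.23 : 100.00 : 66.37 : 14.68.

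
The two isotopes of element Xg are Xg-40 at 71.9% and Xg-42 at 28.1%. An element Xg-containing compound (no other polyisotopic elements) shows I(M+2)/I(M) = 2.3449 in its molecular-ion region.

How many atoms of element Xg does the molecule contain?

For n independent Xg atoms, I(M+2)/I(M) = n · (abundance Xg-42) / (abundance Xg-40) = n · 0.281/0.719.
n = 2.3449 × 0.719/0.281 = 6.00 ≈ 6

6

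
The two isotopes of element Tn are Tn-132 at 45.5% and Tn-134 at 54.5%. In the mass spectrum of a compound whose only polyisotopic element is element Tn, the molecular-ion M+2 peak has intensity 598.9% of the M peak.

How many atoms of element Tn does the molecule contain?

For n independent Tn atoms, I(M+2)/I(M) = n · (abundance Tn-134) / (abundance Tn-132) = n · 0.545/0.455.
n = 5.989 × 0.455/0.545 = 5.00 ≈ 5

5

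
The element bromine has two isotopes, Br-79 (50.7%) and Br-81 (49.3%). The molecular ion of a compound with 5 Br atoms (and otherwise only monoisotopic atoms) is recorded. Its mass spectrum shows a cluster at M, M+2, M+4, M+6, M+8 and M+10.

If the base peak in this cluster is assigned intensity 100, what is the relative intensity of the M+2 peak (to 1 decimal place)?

Binomial terms of (0.507 + 0.493)^5: M 0.0335, M+2 0.1629, M+4 0.3168, M+6 0.3080, M+8 0.1497, M+10 0.0291 → M+4 is the base peak.
P(M+4) = C(5,2) × 0.507^3 × 0.493^2 = 10 × 0.13032384 × 0.243049 = 0.316751 (base)
P(M+2) = C(5,1) × 0.507^4 × 0.493^1 = 5 × 0.06607419 × 0.4930 = 0.162873
Relative intensity = 0.162873 / 0.316751 × 100 = 51.4

51.4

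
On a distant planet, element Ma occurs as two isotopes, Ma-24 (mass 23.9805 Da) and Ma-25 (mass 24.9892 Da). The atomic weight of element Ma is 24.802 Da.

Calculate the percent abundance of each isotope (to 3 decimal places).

Ma-24: 18.559%, Ma-25: 81.441%

With x = fraction of Ma-24 (so Ma-25 is 1 − x):
23.9805·x + 24.9892·(1 − x) = 24.802
(23.9805 − 24.9892)·x = 24.802 − 24.9892
x = -0.1872 / -1.0087 = 0.18559 → 18.559% Ma-24, 81.441% Ma-25.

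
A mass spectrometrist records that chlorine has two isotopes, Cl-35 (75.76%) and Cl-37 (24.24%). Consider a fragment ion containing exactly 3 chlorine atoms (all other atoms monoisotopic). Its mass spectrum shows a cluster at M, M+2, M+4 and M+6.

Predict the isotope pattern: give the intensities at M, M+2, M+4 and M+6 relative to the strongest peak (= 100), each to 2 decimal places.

Expanding (0.7576 + 0.2424)^3:
P(M) = 0.7576^3 = 0.434830
P(M+2) = 3 × 0.7576^2 × 0.2424^1 = 0.417382
P(M+4) = 3 × 0.7576^1 × 0.2424^2 = 0.133545
P(M+6) = 0.2424^3 = 0.014243
The M peak is largest (0.434830); scaling to 100 gives 100.00 : 95.99 : 30.71 : 3.28.

100.00 : 95.99 : 30.71 : 3.28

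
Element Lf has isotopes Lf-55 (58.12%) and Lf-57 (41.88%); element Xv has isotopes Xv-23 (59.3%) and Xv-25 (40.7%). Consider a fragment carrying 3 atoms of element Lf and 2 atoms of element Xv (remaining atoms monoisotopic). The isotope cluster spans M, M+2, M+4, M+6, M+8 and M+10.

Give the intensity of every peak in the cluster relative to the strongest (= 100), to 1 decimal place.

20.0 : 70.7 : 100.0 : 70.7 : 25.0 : 3.5

Element Lf pattern (n=3): 0.19632555 : 0.42440368 : 0.305816 : 0.07345477
Element Xv pattern (n=2): 0.351649 : 0.482702 : 0.165649
Convolve the two distributions (both contribute in 2-u steps):
  M: 0.19632555×0.351649 = 0.069038
  M+2: 0.19632555×0.482702 + 0.42440368×0.351649 = 0.244008
  M+4: 0.19632555×0.165649 + 0.42440368×0.482702 + 0.305816×0.351649 = 0.344922
  M+6: 0.42440368×0.165649 + 0.305816×0.482702 + 0.07345477×0.351649 = 0.243750
  M+8: 0.305816×0.165649 + 0.07345477×0.482702 = 0.086115
  M+10: 0.07345477×0.165649 = 0.012168
Scale to base peak (0.344922) = 100: 20.0 : 70.7 : 100.0 : 70.7 : 25.0 : 3.5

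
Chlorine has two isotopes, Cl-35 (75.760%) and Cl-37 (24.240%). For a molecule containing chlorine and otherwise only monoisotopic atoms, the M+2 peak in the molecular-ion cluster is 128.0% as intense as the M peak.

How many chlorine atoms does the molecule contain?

With n Cl atoms, P(M+2)/P(M) = C(n,1)·p^(n−1)q / p^n = n·q/p = n · 0.24240/0.75760.
n = 1.280 × 0.75760/0.24240 = 4.00 ≈ 4

4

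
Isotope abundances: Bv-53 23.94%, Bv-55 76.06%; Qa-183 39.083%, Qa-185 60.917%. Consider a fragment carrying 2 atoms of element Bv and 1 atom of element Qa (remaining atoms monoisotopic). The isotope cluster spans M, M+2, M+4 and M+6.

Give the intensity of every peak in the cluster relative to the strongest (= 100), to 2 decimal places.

5.00 : 39.57 : 100.00 : 78.67

Element Bv pattern (n=2): 0.05731236 : 0.36417528 : 0.57851236
Element Qa pattern (n=1): 0.39083 : 0.60917
Convolve the two distributions (both contribute in 2-u steps):
  M: 0.05731236×0.39083 = 0.022399
  M+2: 0.05731236×0.60917 + 0.36417528×0.39083 = 0.177244
  M+4: 0.36417528×0.60917 + 0.57851236×0.39083 = 0.447945
  M+6: 0.57851236×0.60917 = 0.352412
Scale to base peak (0.447945) = 100: 5.00 : 39.57 : 100.00 : 78.67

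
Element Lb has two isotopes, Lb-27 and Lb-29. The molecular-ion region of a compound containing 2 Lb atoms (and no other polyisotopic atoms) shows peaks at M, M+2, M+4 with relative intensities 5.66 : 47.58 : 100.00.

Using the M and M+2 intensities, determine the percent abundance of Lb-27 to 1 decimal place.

19.2%

Write p for the Lb-27 fraction. I(M+2)/I(M) = [C(2,1)·p^1·(1−p)] / p^2 = 2·(1−p)/p = 47.58/5.66 = 8.4064
(1−p)/p = 8.4064/2 = 4.2032  ⇒  p = 1/(1 + 4.2032) = 0.1922
Lb-27: 19.2%, Lb-29: 80.8%.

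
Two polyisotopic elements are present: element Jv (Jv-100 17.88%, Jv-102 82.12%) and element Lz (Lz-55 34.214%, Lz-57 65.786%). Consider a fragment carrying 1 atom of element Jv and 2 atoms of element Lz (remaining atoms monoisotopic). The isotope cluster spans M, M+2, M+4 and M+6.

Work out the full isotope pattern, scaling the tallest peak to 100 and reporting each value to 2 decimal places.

4.68 : 39.51 : 100.00 : 79.50

Element Jv pattern (n=1): 0.1788 : 0.8212
Element Lz pattern (n=2): 0.11705978 : 0.45016044 : 0.43277978
Convolve the two distributions (both contribute in 2-u steps):
  M: 0.1788×0.11705978 = 0.020930
  M+2: 0.1788×0.45016044 + 0.8212×0.11705978 = 0.176618
  M+4: 0.1788×0.43277978 + 0.8212×0.45016044 = 0.447053
  M+6: 0.8212×0.43277978 = 0.355399
Scale to base peak (0.447053) = 100: 4.68 : 39.51 : 100.00 : 79.50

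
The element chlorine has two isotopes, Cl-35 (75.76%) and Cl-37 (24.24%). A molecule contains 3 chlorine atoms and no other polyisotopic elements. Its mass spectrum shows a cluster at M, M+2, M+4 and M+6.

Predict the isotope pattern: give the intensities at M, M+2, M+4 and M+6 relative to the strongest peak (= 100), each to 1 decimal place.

Each Cl atom is independently Cl-35 (p = 0.7576) or Cl-37 (q = 0.2424); the cluster is the binomial expansion (p + q)^3.
P(M) = 0.7576^3 = 0.434830
P(M+2) = 3 × 0.7576^2 × 0.2424^1 = 0.417382
P(M+4) = 3 × 0.7576^1 × 0.2424^2 = 0.133545
P(M+6) = 0.2424^3 = 0.014243
The M peak is largest (0.434830); scaling to 100 gives 100.0 : 96.0 : 30.7 : 3.3.

100.0 : 96.0 : 30.7 : 3.3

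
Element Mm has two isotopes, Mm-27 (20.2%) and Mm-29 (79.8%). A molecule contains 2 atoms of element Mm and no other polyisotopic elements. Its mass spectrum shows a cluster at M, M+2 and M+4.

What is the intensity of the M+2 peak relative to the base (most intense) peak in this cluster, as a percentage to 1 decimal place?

50.6%

Binomial terms of (0.202 + 0.798)^2: M 0.0408, M+2 0.3224, M+4 0.6368 → M+4 is the base peak.
P(M+4) = C(2,2) × 0.202^0 × 0.798^2 = 1 × 1.0000 × 0.636804 = 0.636804 (base)
P(M+2) = C(2,1) × 0.202^1 × 0.798^1 = 2 × 0.2020 × 0.7980 = 0.322392
Relative intensity = 0.322392 / 0.636804 × 100 = 50.6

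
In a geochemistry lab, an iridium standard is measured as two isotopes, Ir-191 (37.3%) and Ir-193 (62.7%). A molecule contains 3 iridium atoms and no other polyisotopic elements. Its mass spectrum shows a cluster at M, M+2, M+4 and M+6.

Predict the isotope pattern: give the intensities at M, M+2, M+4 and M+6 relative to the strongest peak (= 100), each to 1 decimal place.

11.8 : 59.5 : 100.0 : 56.0

Expanding (0.373 + 0.627)^3:
P(M) = 0.373^3 = 0.051895
P(M+2) = 3 × 0.373^2 × 0.627^1 = 0.261702
P(M+4) = 3 × 0.373^1 × 0.627^2 = 0.439911
P(M+6) = 0.627^3 = 0.246492
The M+4 peak is largest (0.439911); scaling to 100 gives 11.8 : 59.5 : 100.0 : 56.0.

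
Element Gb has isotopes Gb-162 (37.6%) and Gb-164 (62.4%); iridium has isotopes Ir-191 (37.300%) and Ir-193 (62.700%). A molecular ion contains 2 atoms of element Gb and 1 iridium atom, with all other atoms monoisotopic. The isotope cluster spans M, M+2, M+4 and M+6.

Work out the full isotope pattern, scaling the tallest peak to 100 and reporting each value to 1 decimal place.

Element Gb pattern (n=2): 0.141376 : 0.469248 : 0.389376
Iridium pattern (n=1): 0.3730 : 0.6270
Convolve the two distributions (both contribute in 2-u steps):
  M: 0.141376×0.3730 = 0.052733
  M+2: 0.141376×0.6270 + 0.469248×0.3730 = 0.263672
  M+4: 0.469248×0.6270 + 0.389376×0.3730 = 0.439456
  M+6: 0.389376×0.6270 = 0.244139
Scale to base peak (0.439456) = 100: 12.0 : 60.0 : 100.0 : 55.6

12.0 : 60.0 : 100.0 : 55.6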